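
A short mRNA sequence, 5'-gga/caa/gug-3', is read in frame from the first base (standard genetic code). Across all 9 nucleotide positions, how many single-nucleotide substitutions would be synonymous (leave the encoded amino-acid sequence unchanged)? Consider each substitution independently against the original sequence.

7

Codon 1 (GGA, Gly): 3 synonymous substitutions.
Codon 2 (CAA, Gln): 1 synonymous substitution.
Codon 3 (GUG, Val): 3 synonymous substitutions.
Total: 3 + 1 + 3 = 7.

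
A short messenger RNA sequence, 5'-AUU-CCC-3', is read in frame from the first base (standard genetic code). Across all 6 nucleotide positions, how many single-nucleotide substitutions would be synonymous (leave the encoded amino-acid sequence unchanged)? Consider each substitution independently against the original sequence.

5

Codon 1 (AUU, Ile): 2 synonymous substitutions.
Codon 2 (CCC, Pro): 3 synonymous substitutions.
Total: 2 + 3 = 5.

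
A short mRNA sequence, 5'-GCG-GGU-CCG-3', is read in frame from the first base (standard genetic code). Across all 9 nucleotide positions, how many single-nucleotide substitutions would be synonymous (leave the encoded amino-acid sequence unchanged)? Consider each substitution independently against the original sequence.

9

Codon 1 (GCG, Ala): 3 synonymous substitutions.
Codon 2 (GGU, Gly): 3 synonymous substitutions.
Codon 3 (CCG, Pro): 3 synonymous substitutions.
Total: 3 + 3 + 3 = 9.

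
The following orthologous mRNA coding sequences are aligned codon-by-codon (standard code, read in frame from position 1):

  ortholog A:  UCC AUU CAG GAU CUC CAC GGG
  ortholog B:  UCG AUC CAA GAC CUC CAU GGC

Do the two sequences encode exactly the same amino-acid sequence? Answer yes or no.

Codon 1: UCC Ser / UCG Ser — synonymous.
Codon 2: AUU Ile / AUC Ile — synonymous.
Codon 3: CAG Gln / CAA Gln — synonymous.
Codon 4: GAU Asp / GAC Asp — synonymous.
Codon 5: CUC Leu / CUC Leu — identical.
Codon 6: CAC His / CAU His — synonymous.
Codon 7: GGG Gly / GGC Gly — synonymous.
Nonsynonymous differences: 0 → same protein.

yes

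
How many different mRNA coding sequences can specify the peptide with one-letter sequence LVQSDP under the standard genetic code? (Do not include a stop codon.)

Leu: 6 codons.
Val: 4 codons.
Gln: 2 codons.
Ser: 6 codons.
Asp: 2 codons.
Pro: 4 codons.
6 × 4 × 2 × 6 × 2 × 4 = 2304.

2304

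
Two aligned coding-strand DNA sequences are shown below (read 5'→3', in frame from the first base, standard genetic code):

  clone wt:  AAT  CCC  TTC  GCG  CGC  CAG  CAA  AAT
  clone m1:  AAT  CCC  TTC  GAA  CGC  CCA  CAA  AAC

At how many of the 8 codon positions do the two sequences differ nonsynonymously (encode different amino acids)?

2

Codon 1: AAT Asn / AAT Asn — identical.
Codon 2: CCC Pro / CCC Pro — identical.
Codon 3: TTC Phe / TTC Phe — identical.
Codon 4: GCG Ala / GAA Glu — nonsynonymous.
Codon 5: CGC Arg / CGC Arg — identical.
Codon 6: CAG Gln / CCA Pro — nonsynonymous.
Codon 7: CAA Gln / CAA Gln — identical.
Codon 8: AAT Asn / AAC Asn — synonymous.
Nonsynonymous differences: 2.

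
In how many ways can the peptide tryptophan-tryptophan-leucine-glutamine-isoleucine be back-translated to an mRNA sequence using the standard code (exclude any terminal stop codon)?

Trp: 1 codon.
Trp: 1 codon.
Leu: 6 codons.
Gln: 2 codons.
Ile: 3 codons.
1 × 1 × 6 × 2 × 3 = 36.

36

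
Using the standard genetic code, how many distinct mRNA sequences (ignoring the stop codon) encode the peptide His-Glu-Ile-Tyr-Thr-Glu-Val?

768

His: 2 codons.
Glu: 2 codons.
Ile: 3 codons.
Tyr: 2 codons.
Thr: 4 codons.
Glu: 2 codons.
Val: 4 codons.
2 × 2 × 3 × 2 × 4 × 2 × 4 = 768.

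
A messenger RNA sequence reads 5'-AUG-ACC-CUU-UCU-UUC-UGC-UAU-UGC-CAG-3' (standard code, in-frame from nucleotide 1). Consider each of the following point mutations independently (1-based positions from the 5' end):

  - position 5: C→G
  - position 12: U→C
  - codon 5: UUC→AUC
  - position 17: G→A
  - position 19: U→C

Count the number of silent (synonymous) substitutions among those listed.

Codon 2: ACC (Thr) → AGC (Ser) — missense.
Codon 4: UCU (Ser) → UCC (Ser) — synonymous.
Codon 5: UUC (Phe) → AUC (Ile) — missense.
Codon 6: UGC (Cys) → UAC (Tyr) — missense.
Codon 7: UAU (Tyr) → CAU (His) — missense.
Synonymous: 1 of 5.

1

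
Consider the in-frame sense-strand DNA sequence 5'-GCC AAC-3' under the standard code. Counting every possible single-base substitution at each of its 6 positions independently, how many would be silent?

Codon 1 (GCC, Ala): 3 synonymous substitutions.
Codon 2 (AAC, Asn): 1 synonymous substitution.
Total: 3 + 1 = 4.

4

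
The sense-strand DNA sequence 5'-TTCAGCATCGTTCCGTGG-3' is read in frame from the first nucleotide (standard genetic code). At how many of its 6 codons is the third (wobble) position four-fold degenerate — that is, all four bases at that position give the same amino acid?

2

Codon 1 TTC (Phe): third position 2-fold.
Codon 2 AGC (Ser): third position 2-fold.
Codon 3 ATC (Ile): third position 3-fold.
Codon 4 GTT (Val): third position 4-fold.
Codon 5 CCG (Pro): third position 4-fold.
Codon 6 TGG (Trp): third position 1-fold.
Four-fold degenerate third positions: 2.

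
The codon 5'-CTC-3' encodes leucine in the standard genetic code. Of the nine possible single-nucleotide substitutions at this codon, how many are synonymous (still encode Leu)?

3

Position 1: none → 0 synonymous.
Position 2: none → 0 synonymous.
Position 3: CTT, CTA, CTG → 3 synonymous.
Total: 0 + 0 + 3 = 3.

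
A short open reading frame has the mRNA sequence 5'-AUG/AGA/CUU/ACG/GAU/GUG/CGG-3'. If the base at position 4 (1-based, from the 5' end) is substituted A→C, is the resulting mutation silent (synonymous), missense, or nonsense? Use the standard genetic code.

silent

Position 4 falls in codon 2: AGA → Arg.
After the substitution the codon is CGA → Arg.
Both encode Arg, so the change is synonymous.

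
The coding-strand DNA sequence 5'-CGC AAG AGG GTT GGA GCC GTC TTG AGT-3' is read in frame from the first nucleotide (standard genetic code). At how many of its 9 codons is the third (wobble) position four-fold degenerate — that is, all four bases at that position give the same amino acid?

Codon 1 CGC (Arg): third position 4-fold.
Codon 2 AAG (Lys): third position 2-fold.
Codon 3 AGG (Arg): third position 2-fold.
Codon 4 GTT (Val): third position 4-fold.
Codon 5 GGA (Gly): third position 4-fold.
Codon 6 GCC (Ala): third position 4-fold.
Codon 7 GTC (Val): third position 4-fold.
Codon 8 TTG (Leu): third position 2-fold.
Codon 9 AGT (Ser): third position 2-fold.
Four-fold degenerate third positions: 5.

5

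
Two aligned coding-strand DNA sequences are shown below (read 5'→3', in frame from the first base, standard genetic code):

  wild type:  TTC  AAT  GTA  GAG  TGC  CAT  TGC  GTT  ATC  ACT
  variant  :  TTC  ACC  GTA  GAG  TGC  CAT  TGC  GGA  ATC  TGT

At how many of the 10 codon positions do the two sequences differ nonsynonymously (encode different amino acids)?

Codon 1: TTC Phe / TTC Phe — identical.
Codon 2: AAT Asn / ACC Thr — nonsynonymous.
Codon 3: GTA Val / GTA Val — identical.
Codon 4: GAG Glu / GAG Glu — identical.
Codon 5: TGC Cys / TGC Cys — identical.
Codon 6: CAT His / CAT His — identical.
Codon 7: TGC Cys / TGC Cys — identical.
Codon 8: GTT Val / GGA Gly — nonsynonymous.
Codon 9: ATC Ile / ATC Ile — identical.
Codon 10: ACT Thr / TGT Cys — nonsynonymous.
Nonsynonymous differences: 3.

3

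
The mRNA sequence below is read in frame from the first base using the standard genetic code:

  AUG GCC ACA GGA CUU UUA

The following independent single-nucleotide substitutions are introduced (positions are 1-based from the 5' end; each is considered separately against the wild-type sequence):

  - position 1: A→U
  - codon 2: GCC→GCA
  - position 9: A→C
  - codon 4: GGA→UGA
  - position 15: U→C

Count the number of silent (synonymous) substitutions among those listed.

Codon 1: AUG (Met) → UUG (Leu) — missense.
Codon 2: GCC (Ala) → GCA (Ala) — synonymous.
Codon 3: ACA (Thr) → ACC (Thr) — synonymous.
Codon 4: GGA (Gly) → UGA (Stop) — nonsense.
Codon 5: CUU (Leu) → CUC (Leu) — synonymous.
Synonymous: 3 of 5.

3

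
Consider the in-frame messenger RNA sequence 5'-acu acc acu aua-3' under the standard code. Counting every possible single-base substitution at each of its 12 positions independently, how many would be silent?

11

Codon 1 (ACU, Thr): 3 synonymous substitutions.
Codon 2 (ACC, Thr): 3 synonymous substitutions.
Codon 3 (ACU, Thr): 3 synonymous substitutions.
Codon 4 (AUA, Ile): 2 synonymous substitutions.
Total: 3 + 3 + 3 + 2 = 11.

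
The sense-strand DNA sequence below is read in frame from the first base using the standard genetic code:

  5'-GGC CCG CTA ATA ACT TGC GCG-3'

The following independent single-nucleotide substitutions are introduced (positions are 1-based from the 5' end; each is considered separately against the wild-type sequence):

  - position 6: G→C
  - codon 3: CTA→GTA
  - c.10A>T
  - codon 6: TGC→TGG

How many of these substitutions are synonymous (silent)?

Codon 2: CCG (Pro) → CCC (Pro) — synonymous.
Codon 3: CTA (Leu) → GTA (Val) — missense.
Codon 4: ATA (Ile) → TTA (Leu) — missense.
Codon 6: TGC (Cys) → TGG (Trp) — missense.
Synonymous: 1 of 4.

1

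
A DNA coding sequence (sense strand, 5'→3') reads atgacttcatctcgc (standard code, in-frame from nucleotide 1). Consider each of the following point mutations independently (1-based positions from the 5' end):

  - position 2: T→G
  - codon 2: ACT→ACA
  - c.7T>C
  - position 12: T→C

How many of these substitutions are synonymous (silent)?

2

Codon 1: ATG (Met) → AGG (Arg) — missense.
Codon 2: ACT (Thr) → ACA (Thr) — synonymous.
Codon 3: TCA (Ser) → CCA (Pro) — missense.
Codon 4: TCT (Ser) → TCC (Ser) — synonymous.
Synonymous: 2 of 4.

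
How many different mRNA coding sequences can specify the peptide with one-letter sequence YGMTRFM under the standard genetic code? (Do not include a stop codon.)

384

Tyr: 2 codons.
Gly: 4 codons.
Met: 1 codon.
Thr: 4 codons.
Arg: 6 codons.
Phe: 2 codons.
Met: 1 codon.
2 × 4 × 1 × 4 × 6 × 2 × 1 = 384.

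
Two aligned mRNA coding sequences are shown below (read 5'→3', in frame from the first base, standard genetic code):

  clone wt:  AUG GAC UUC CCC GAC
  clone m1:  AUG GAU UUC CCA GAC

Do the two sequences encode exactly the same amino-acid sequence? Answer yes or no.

yes

Codon 1: AUG Met / AUG Met — identical.
Codon 2: GAC Asp / GAU Asp — synonymous.
Codon 3: UUC Phe / UUC Phe — identical.
Codon 4: CCC Pro / CCA Pro — synonymous.
Codon 5: GAC Asp / GAC Asp — identical.
Nonsynonymous differences: 0 → same protein.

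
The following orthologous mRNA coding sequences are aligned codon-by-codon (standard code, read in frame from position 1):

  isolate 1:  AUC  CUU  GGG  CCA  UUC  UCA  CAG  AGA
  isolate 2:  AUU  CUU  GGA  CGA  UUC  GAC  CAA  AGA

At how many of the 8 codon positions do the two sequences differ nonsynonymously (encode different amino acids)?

2

Codon 1: AUC Ile / AUU Ile — synonymous.
Codon 2: CUU Leu / CUU Leu — identical.
Codon 3: GGG Gly / GGA Gly — synonymous.
Codon 4: CCA Pro / CGA Arg — nonsynonymous.
Codon 5: UUC Phe / UUC Phe — identical.
Codon 6: UCA Ser / GAC Asp — nonsynonymous.
Codon 7: CAG Gln / CAA Gln — synonymous.
Codon 8: AGA Arg / AGA Arg — identical.
Nonsynonymous differences: 2.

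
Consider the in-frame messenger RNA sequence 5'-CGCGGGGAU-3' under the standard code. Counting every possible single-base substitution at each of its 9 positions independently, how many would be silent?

7

Codon 1 (CGC, Arg): 3 synonymous substitutions.
Codon 2 (GGG, Gly): 3 synonymous substitutions.
Codon 3 (GAU, Asp): 1 synonymous substitution.
Total: 3 + 3 + 1 = 7.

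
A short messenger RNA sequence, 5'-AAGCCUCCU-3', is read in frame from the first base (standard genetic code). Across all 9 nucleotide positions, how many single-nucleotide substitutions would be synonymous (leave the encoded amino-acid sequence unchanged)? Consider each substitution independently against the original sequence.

7

Codon 1 (AAG, Lys): 1 synonymous substitution.
Codon 2 (CCU, Pro): 3 synonymous substitutions.
Codon 3 (CCU, Pro): 3 synonymous substitutions.
Total: 1 + 3 + 3 = 7.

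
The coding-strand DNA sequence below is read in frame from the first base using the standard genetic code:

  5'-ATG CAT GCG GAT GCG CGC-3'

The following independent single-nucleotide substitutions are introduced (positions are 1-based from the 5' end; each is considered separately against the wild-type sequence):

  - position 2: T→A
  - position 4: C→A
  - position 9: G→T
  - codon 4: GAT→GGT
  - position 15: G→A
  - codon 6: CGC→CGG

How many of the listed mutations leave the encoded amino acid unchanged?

Codon 1: ATG (Met) → AAG (Lys) — missense.
Codon 2: CAT (His) → AAT (Asn) — missense.
Codon 3: GCG (Ala) → GCT (Ala) — synonymous.
Codon 4: GAT (Asp) → GGT (Gly) — missense.
Codon 5: GCG (Ala) → GCA (Ala) — synonymous.
Codon 6: CGC (Arg) → CGG (Arg) — synonymous.
Synonymous: 3 of 6.

3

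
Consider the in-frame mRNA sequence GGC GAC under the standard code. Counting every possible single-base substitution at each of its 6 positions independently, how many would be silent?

Codon 1 (GGC, Gly): 3 synonymous substitutions.
Codon 2 (GAC, Asp): 1 synonymous substitution.
Total: 3 + 1 = 4.

4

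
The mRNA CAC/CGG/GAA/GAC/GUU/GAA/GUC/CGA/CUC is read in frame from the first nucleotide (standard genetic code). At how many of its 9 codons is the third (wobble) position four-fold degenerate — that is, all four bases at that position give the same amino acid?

Codon 1 CAC (His): third position 2-fold.
Codon 2 CGG (Arg): third position 4-fold.
Codon 3 GAA (Glu): third position 2-fold.
Codon 4 GAC (Asp): third position 2-fold.
Codon 5 GUU (Val): third position 4-fold.
Codon 6 GAA (Glu): third position 2-fold.
Codon 7 GUC (Val): third position 4-fold.
Codon 8 CGA (Arg): third position 4-fold.
Codon 9 CUC (Leu): third position 4-fold.
Four-fold degenerate third positions: 5.

5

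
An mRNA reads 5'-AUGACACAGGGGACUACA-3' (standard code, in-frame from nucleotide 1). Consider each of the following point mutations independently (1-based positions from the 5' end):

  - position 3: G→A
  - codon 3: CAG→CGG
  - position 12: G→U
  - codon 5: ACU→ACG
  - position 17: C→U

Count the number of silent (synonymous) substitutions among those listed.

Codon 1: AUG (Met) → AUA (Ile) — missense.
Codon 3: CAG (Gln) → CGG (Arg) — missense.
Codon 4: GGG (Gly) → GGU (Gly) — synonymous.
Codon 5: ACU (Thr) → ACG (Thr) — synonymous.
Codon 6: ACA (Thr) → AUA (Ile) — missense.
Synonymous: 2 of 5.

2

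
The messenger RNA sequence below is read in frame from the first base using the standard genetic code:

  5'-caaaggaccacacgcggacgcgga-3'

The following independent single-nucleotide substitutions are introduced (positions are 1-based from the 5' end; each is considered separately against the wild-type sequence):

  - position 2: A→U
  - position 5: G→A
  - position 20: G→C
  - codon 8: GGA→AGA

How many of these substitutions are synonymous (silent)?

0

Codon 1: CAA (Gln) → CUA (Leu) — missense.
Codon 2: AGG (Arg) → AAG (Lys) — missense.
Codon 7: CGC (Arg) → CCC (Pro) — missense.
Codon 8: GGA (Gly) → AGA (Arg) — missense.
Synonymous: 0 of 4.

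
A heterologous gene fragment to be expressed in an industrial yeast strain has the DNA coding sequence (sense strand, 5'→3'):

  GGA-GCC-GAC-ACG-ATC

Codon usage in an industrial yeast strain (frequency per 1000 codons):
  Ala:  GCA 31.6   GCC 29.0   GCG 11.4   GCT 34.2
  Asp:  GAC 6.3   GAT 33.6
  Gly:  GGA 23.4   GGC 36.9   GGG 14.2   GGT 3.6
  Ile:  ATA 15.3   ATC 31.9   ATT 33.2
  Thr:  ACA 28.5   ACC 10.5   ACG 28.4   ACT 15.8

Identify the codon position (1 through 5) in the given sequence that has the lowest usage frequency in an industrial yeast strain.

Codon 1 GGA (Gly): 23.4 per 1000.
Codon 2 GCC (Ala): 29.0 per 1000.
Codon 3 GAC (Asp): 6.3 per 1000.
Codon 4 ACG (Thr): 28.4 per 1000.
Codon 5 ATC (Ile): 31.9 per 1000.
Lowest frequency is 6.3 at codon 3.

3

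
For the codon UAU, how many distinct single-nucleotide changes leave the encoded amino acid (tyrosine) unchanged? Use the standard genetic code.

Position 1: none → 0 synonymous.
Position 2: none → 0 synonymous.
Position 3: UAC → 1 synonymous.
Total: 0 + 0 + 1 = 1.

1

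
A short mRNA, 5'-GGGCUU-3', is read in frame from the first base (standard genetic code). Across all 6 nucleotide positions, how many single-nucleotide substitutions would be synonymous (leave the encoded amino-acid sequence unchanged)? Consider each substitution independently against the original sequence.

Codon 1 (GGG, Gly): 3 synonymous substitutions.
Codon 2 (CUU, Leu): 3 synonymous substitutions.
Total: 3 + 3 = 6.

6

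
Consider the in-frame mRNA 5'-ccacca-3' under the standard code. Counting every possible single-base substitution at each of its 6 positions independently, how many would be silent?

Codon 1 (CCA, Pro): 3 synonymous substitutions.
Codon 2 (CCA, Pro): 3 synonymous substitutions.
Total: 3 + 3 = 6.

6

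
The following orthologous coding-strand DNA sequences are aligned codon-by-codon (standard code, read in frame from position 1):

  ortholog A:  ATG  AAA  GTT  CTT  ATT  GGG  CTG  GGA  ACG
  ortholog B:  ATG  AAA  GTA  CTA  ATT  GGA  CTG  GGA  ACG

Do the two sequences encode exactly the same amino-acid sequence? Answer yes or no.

yes

Codon 1: ATG Met / ATG Met — identical.
Codon 2: AAA Lys / AAA Lys — identical.
Codon 3: GTT Val / GTA Val — synonymous.
Codon 4: CTT Leu / CTA Leu — synonymous.
Codon 5: ATT Ile / ATT Ile — identical.
Codon 6: GGG Gly / GGA Gly — synonymous.
Codon 7: CTG Leu / CTG Leu — identical.
Codon 8: GGA Gly / GGA Gly — identical.
Codon 9: ACG Thr / ACG Thr — identical.
Nonsynonymous differences: 0 → same protein.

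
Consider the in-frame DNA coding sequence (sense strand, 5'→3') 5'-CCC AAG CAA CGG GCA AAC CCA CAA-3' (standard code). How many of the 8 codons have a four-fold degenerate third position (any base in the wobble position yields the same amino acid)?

4

Codon 1 CCC (Pro): third position 4-fold.
Codon 2 AAG (Lys): third position 2-fold.
Codon 3 CAA (Gln): third position 2-fold.
Codon 4 CGG (Arg): third position 4-fold.
Codon 5 GCA (Ala): third position 4-fold.
Codon 6 AAC (Asn): third position 2-fold.
Codon 7 CCA (Pro): third position 4-fold.
Codon 8 CAA (Gln): third position 2-fold.
Four-fold degenerate third positions: 4.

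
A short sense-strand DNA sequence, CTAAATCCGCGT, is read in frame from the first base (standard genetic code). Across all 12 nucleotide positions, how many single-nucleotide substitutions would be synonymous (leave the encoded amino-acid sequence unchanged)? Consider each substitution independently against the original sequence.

Codon 1 (CTA, Leu): 4 synonymous substitutions.
Codon 2 (AAT, Asn): 1 synonymous substitution.
Codon 3 (CCG, Pro): 3 synonymous substitutions.
Codon 4 (CGT, Arg): 3 synonymous substitutions.
Total: 4 + 1 + 3 + 3 = 11.

11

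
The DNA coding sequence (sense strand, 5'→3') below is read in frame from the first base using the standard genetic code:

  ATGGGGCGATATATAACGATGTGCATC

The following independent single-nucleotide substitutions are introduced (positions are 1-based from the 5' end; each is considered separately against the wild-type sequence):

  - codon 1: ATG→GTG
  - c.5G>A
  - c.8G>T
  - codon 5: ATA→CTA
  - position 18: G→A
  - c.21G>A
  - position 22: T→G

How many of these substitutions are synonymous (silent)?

1

Codon 1: ATG (Met) → GTG (Val) — missense.
Codon 2: GGG (Gly) → GAG (Glu) — missense.
Codon 3: CGA (Arg) → CTA (Leu) — missense.
Codon 5: ATA (Ile) → CTA (Leu) — missense.
Codon 6: ACG (Thr) → ACA (Thr) — synonymous.
Codon 7: ATG (Met) → ATA (Ile) — missense.
Codon 8: TGC (Cys) → GGC (Gly) — missense.
Synonymous: 1 of 7.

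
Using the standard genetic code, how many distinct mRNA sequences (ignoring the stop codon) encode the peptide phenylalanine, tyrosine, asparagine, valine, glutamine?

Phe: 2 codons.
Tyr: 2 codons.
Asn: 2 codons.
Val: 4 codons.
Gln: 2 codons.
2 × 2 × 2 × 4 × 2 = 64.

64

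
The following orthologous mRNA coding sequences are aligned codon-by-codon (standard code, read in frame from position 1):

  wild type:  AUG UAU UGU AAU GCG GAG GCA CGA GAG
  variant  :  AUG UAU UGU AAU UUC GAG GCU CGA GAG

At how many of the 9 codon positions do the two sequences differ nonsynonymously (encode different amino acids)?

Codon 1: AUG Met / AUG Met — identical.
Codon 2: UAU Tyr / UAU Tyr — identical.
Codon 3: UGU Cys / UGU Cys — identical.
Codon 4: AAU Asn / AAU Asn — identical.
Codon 5: GCG Ala / UUC Phe — nonsynonymous.
Codon 6: GAG Glu / GAG Glu — identical.
Codon 7: GCA Ala / GCU Ala — synonymous.
Codon 8: CGA Arg / CGA Arg — identical.
Codon 9: GAG Glu / GAG Glu — identical.
Nonsynonymous differences: 1.

1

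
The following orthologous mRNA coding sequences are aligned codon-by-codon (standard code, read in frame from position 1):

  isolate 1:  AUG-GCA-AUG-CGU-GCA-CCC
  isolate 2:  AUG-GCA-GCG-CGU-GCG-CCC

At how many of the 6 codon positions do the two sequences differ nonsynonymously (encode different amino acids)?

Codon 1: AUG Met / AUG Met — identical.
Codon 2: GCA Ala / GCA Ala — identical.
Codon 3: AUG Met / GCG Ala — nonsynonymous.
Codon 4: CGU Arg / CGU Arg — identical.
Codon 5: GCA Ala / GCG Ala — synonymous.
Codon 6: CCC Pro / CCC Pro — identical.
Nonsynonymous differences: 1.

1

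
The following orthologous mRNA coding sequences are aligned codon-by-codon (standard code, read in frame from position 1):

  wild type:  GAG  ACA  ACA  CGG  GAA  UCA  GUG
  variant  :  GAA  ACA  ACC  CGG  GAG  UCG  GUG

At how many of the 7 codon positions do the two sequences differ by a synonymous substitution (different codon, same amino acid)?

4

Codon 1: GAG Glu / GAA Glu — synonymous.
Codon 2: ACA Thr / ACA Thr — identical.
Codon 3: ACA Thr / ACC Thr — synonymous.
Codon 4: CGG Arg / CGG Arg — identical.
Codon 5: GAA Glu / GAG Glu — synonymous.
Codon 6: UCA Ser / UCG Ser — synonymous.
Codon 7: GUG Val / GUG Val — identical.
Synonymous differences: 4.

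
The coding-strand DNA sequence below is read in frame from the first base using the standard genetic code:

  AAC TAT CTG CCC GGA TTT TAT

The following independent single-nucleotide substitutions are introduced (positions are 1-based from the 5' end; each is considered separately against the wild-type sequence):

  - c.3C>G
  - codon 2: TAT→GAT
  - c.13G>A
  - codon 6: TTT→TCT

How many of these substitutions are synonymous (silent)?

0

Codon 1: AAC (Asn) → AAG (Lys) — missense.
Codon 2: TAT (Tyr) → GAT (Asp) — missense.
Codon 5: GGA (Gly) → AGA (Arg) — missense.
Codon 6: TTT (Phe) → TCT (Ser) — missense.
Synonymous: 0 of 4.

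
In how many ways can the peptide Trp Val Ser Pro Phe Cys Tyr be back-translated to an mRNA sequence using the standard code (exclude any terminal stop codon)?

Trp: 1 codon.
Val: 4 codons.
Ser: 6 codons.
Pro: 4 codons.
Phe: 2 codons.
Cys: 2 codons.
Tyr: 2 codons.
1 × 4 × 6 × 4 × 2 × 2 × 2 = 768.

768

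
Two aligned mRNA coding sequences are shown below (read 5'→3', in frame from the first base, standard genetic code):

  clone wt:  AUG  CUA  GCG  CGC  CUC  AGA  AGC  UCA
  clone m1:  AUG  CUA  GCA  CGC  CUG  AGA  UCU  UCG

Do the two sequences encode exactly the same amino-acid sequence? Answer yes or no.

yes

Codon 1: AUG Met / AUG Met — identical.
Codon 2: CUA Leu / CUA Leu — identical.
Codon 3: GCG Ala / GCA Ala — synonymous.
Codon 4: CGC Arg / CGC Arg — identical.
Codon 5: CUC Leu / CUG Leu — synonymous.
Codon 6: AGA Arg / AGA Arg — identical.
Codon 7: AGC Ser / UCU Ser — synonymous.
Codon 8: UCA Ser / UCG Ser — synonymous.
Nonsynonymous differences: 0 → same protein.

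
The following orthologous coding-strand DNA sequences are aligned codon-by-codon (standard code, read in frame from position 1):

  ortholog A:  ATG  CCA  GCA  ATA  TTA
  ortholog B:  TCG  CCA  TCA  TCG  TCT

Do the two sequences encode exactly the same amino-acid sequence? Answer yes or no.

Codon 1: ATG Met / TCG Ser — nonsynonymous.
Codon 2: CCA Pro / CCA Pro — identical.
Codon 3: GCA Ala / TCA Ser — nonsynonymous.
Codon 4: ATA Ile / TCG Ser — nonsynonymous.
Codon 5: TTA Leu / TCT Ser — nonsynonymous.
Nonsynonymous differences: 4 → different protein.

no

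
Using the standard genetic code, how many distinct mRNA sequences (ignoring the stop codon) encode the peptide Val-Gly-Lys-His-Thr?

256

Val: 4 codons.
Gly: 4 codons.
Lys: 2 codons.
His: 2 codons.
Thr: 4 codons.
4 × 4 × 2 × 2 × 4 = 256.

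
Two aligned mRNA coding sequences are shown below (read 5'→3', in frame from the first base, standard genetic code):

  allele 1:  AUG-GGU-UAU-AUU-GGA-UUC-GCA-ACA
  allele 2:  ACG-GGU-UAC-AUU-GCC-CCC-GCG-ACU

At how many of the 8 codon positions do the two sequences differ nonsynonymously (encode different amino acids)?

Codon 1: AUG Met / ACG Thr — nonsynonymous.
Codon 2: GGU Gly / GGU Gly — identical.
Codon 3: UAU Tyr / UAC Tyr — synonymous.
Codon 4: AUU Ile / AUU Ile — identical.
Codon 5: GGA Gly / GCC Ala — nonsynonymous.
Codon 6: UUC Phe / CCC Pro — nonsynonymous.
Codon 7: GCA Ala / GCG Ala — synonymous.
Codon 8: ACA Thr / ACU Thr — synonymous.
Nonsynonymous differences: 3.

3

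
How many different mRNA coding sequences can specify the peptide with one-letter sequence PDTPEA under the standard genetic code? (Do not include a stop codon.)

1024

Pro: 4 codons.
Asp: 2 codons.
Thr: 4 codons.
Pro: 4 codons.
Glu: 2 codons.
Ala: 4 codons.
4 × 2 × 4 × 4 × 2 × 4 = 1024.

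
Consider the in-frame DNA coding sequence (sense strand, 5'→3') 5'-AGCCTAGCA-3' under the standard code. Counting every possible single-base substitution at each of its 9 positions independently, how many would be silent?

8

Codon 1 (AGC, Ser): 1 synonymous substitution.
Codon 2 (CTA, Leu): 4 synonymous substitutions.
Codon 3 (GCA, Ala): 3 synonymous substitutions.
Total: 1 + 4 + 3 = 8.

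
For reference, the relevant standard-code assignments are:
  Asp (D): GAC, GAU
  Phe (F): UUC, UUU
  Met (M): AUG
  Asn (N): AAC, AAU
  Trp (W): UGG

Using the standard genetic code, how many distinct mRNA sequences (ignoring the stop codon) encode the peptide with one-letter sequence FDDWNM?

16

Phe: 2 codons.
Asp: 2 codons.
Asp: 2 codons.
Trp: 1 codon.
Asn: 2 codons.
Met: 1 codon.
2 × 2 × 2 × 1 × 2 × 1 = 16.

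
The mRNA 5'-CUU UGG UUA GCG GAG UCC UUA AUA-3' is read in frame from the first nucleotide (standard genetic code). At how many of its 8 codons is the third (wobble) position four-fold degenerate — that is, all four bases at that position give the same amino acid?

3

Codon 1 CUU (Leu): third position 4-fold.
Codon 2 UGG (Trp): third position 1-fold.
Codon 3 UUA (Leu): third position 2-fold.
Codon 4 GCG (Ala): third position 4-fold.
Codon 5 GAG (Glu): third position 2-fold.
Codon 6 UCC (Ser): third position 4-fold.
Codon 7 UUA (Leu): third position 2-fold.
Codon 8 AUA (Ile): third position 3-fold.
Four-fold degenerate third positions: 3.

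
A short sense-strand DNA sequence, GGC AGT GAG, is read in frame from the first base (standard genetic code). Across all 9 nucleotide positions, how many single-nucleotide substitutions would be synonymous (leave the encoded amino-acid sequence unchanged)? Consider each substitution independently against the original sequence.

5

Codon 1 (GGC, Gly): 3 synonymous substitutions.
Codon 2 (AGT, Ser): 1 synonymous substitution.
Codon 3 (GAG, Glu): 1 synonymous substitution.
Total: 3 + 1 + 1 = 5.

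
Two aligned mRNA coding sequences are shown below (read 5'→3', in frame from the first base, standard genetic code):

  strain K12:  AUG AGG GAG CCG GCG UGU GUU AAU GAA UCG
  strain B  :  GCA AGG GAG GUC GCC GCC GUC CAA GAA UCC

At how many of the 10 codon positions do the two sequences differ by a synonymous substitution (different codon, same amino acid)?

3

Codon 1: AUG Met / GCA Ala — nonsynonymous.
Codon 2: AGG Arg / AGG Arg — identical.
Codon 3: GAG Glu / GAG Glu — identical.
Codon 4: CCG Pro / GUC Val — nonsynonymous.
Codon 5: GCG Ala / GCC Ala — synonymous.
Codon 6: UGU Cys / GCC Ala — nonsynonymous.
Codon 7: GUU Val / GUC Val — synonymous.
Codon 8: AAU Asn / CAA Gln — nonsynonymous.
Codon 9: GAA Glu / GAA Glu — identical.
Codon 10: UCG Ser / UCC Ser — synonymous.
Synonymous differences: 3.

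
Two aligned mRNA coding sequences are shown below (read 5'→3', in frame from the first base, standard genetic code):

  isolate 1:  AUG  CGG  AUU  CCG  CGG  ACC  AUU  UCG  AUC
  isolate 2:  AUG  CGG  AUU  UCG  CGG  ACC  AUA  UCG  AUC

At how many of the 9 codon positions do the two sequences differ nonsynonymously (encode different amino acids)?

Codon 1: AUG Met / AUG Met — identical.
Codon 2: CGG Arg / CGG Arg — identical.
Codon 3: AUU Ile / AUU Ile — identical.
Codon 4: CCG Pro / UCG Ser — nonsynonymous.
Codon 5: CGG Arg / CGG Arg — identical.
Codon 6: ACC Thr / ACC Thr — identical.
Codon 7: AUU Ile / AUA Ile — synonymous.
Codon 8: UCG Ser / UCG Ser — identical.
Codon 9: AUC Ile / AUC Ile — identical.
Nonsynonymous differences: 1.

1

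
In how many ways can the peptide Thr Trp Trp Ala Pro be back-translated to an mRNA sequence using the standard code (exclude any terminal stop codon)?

Thr: 4 codons.
Trp: 1 codon.
Trp: 1 codon.
Ala: 4 codons.
Pro: 4 codons.
4 × 1 × 1 × 4 × 4 = 64.

64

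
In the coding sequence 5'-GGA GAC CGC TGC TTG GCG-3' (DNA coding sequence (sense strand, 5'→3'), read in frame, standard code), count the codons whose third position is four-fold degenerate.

3

Codon 1 GGA (Gly): third position 4-fold.
Codon 2 GAC (Asp): third position 2-fold.
Codon 3 CGC (Arg): third position 4-fold.
Codon 4 TGC (Cys): third position 2-fold.
Codon 5 TTG (Leu): third position 2-fold.
Codon 6 GCG (Ala): third position 4-fold.
Four-fold degenerate third positions: 3.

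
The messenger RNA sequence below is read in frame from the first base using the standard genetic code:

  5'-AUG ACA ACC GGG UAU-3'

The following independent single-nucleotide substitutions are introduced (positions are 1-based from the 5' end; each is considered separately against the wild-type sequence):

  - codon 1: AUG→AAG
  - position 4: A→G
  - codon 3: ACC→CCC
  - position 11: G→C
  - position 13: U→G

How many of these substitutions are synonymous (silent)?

0

Codon 1: AUG (Met) → AAG (Lys) — missense.
Codon 2: ACA (Thr) → GCA (Ala) — missense.
Codon 3: ACC (Thr) → CCC (Pro) — missense.
Codon 4: GGG (Gly) → GCG (Ala) — missense.
Codon 5: UAU (Tyr) → GAU (Asp) — missense.
Synonymous: 0 of 5.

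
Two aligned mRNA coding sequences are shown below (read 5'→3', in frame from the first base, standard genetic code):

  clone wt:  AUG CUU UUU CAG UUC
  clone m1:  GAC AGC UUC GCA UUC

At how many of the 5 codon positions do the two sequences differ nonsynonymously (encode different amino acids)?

Codon 1: AUG Met / GAC Asp — nonsynonymous.
Codon 2: CUU Leu / AGC Ser — nonsynonymous.
Codon 3: UUU Phe / UUC Phe — synonymous.
Codon 4: CAG Gln / GCA Ala — nonsynonymous.
Codon 5: UUC Phe / UUC Phe — identical.
Nonsynonymous differences: 3.

3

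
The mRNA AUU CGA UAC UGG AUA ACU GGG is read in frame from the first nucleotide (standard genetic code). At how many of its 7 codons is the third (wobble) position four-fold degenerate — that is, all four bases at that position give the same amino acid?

3

Codon 1 AUU (Ile): third position 3-fold.
Codon 2 CGA (Arg): third position 4-fold.
Codon 3 UAC (Tyr): third position 2-fold.
Codon 4 UGG (Trp): third position 1-fold.
Codon 5 AUA (Ile): third position 3-fold.
Codon 6 ACU (Thr): third position 4-fold.
Codon 7 GGG (Gly): third position 4-fold.
Four-fold degenerate third positions: 3.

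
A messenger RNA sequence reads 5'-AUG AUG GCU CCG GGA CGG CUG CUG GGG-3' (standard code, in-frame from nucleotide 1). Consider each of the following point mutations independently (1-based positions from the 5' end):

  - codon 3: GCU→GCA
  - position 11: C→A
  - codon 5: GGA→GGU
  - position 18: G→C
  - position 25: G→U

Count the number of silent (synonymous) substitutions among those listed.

3

Codon 3: GCU (Ala) → GCA (Ala) — synonymous.
Codon 4: CCG (Pro) → CAG (Gln) — missense.
Codon 5: GGA (Gly) → GGU (Gly) — synonymous.
Codon 6: CGG (Arg) → CGC (Arg) — synonymous.
Codon 9: GGG (Gly) → UGG (Trp) — missense.
Synonymous: 3 of 5.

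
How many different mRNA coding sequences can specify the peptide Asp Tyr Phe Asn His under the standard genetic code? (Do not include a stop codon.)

Asp: 2 codons.
Tyr: 2 codons.
Phe: 2 codons.
Asn: 2 codons.
His: 2 codons.
2 × 2 × 2 × 2 × 2 = 32.

32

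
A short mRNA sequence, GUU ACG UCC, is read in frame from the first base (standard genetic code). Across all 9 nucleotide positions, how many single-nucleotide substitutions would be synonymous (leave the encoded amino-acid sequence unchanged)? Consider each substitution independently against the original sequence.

9

Codon 1 (GUU, Val): 3 synonymous substitutions.
Codon 2 (ACG, Thr): 3 synonymous substitutions.
Codon 3 (UCC, Ser): 3 synonymous substitutions.
Total: 3 + 3 + 3 = 9.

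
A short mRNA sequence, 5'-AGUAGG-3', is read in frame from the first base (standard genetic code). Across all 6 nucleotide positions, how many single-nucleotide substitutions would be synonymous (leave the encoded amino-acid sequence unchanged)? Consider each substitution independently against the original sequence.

Codon 1 (AGU, Ser): 1 synonymous substitution.
Codon 2 (AGG, Arg): 2 synonymous substitutions.
Total: 1 + 2 = 3.

3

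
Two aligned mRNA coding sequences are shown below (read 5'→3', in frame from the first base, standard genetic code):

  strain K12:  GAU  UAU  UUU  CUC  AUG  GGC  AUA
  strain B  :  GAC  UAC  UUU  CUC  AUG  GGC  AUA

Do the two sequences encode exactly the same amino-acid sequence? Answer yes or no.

Codon 1: GAU Asp / GAC Asp — synonymous.
Codon 2: UAU Tyr / UAC Tyr — synonymous.
Codon 3: UUU Phe / UUU Phe — identical.
Codon 4: CUC Leu / CUC Leu — identical.
Codon 5: AUG Met / AUG Met — identical.
Codon 6: GGC Gly / GGC Gly — identical.
Codon 7: AUA Ile / AUA Ile — identical.
Nonsynonymous differences: 0 → same protein.

yes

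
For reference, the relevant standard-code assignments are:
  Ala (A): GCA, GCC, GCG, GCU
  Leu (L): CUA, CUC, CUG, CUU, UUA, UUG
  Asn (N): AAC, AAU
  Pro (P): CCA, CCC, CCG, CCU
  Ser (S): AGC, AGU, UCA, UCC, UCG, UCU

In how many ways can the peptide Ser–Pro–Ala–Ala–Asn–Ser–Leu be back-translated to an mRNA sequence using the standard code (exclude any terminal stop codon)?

Ser: 6 codons.
Pro: 4 codons.
Ala: 4 codons.
Ala: 4 codons.
Asn: 2 codons.
Ser: 6 codons.
Leu: 6 codons.
6 × 4 × 4 × 4 × 2 × 6 × 6 = 27648.

27648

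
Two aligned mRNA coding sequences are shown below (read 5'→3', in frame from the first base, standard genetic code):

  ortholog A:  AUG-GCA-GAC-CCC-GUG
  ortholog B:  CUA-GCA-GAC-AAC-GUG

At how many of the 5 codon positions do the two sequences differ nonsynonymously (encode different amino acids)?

Codon 1: AUG Met / CUA Leu — nonsynonymous.
Codon 2: GCA Ala / GCA Ala — identical.
Codon 3: GAC Asp / GAC Asp — identical.
Codon 4: CCC Pro / AAC Asn — nonsynonymous.
Codon 5: GUG Val / GUG Val — identical.
Nonsynonymous differences: 2.

2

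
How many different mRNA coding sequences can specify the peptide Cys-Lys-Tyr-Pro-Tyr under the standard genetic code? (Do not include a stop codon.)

64

Cys: 2 codons.
Lys: 2 codons.
Tyr: 2 codons.
Pro: 4 codons.
Tyr: 2 codons.
2 × 2 × 2 × 4 × 2 = 64.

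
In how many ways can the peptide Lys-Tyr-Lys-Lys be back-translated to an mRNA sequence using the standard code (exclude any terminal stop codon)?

Lys: 2 codons.
Tyr: 2 codons.
Lys: 2 codons.
Lys: 2 codons.
2 × 2 × 2 × 2 = 16.

16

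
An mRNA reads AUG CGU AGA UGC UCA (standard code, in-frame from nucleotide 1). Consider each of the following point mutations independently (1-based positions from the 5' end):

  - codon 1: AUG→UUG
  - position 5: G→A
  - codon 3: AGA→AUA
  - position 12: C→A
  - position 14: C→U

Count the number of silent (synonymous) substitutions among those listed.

0

Codon 1: AUG (Met) → UUG (Leu) — missense.
Codon 2: CGU (Arg) → CAU (His) — missense.
Codon 3: AGA (Arg) → AUA (Ile) — missense.
Codon 4: UGC (Cys) → UGA (Stop) — nonsense.
Codon 5: UCA (Ser) → UUA (Leu) — missense.
Synonymous: 0 of 5.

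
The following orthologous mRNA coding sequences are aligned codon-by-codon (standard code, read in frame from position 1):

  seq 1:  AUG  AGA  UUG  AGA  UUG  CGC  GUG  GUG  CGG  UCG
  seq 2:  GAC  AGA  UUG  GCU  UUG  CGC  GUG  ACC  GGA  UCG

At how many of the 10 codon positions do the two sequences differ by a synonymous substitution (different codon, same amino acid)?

0

Codon 1: AUG Met / GAC Asp — nonsynonymous.
Codon 2: AGA Arg / AGA Arg — identical.
Codon 3: UUG Leu / UUG Leu — identical.
Codon 4: AGA Arg / GCU Ala — nonsynonymous.
Codon 5: UUG Leu / UUG Leu — identical.
Codon 6: CGC Arg / CGC Arg — identical.
Codon 7: GUG Val / GUG Val — identical.
Codon 8: GUG Val / ACC Thr — nonsynonymous.
Codon 9: CGG Arg / GGA Gly — nonsynonymous.
Codon 10: UCG Ser / UCG Ser — identical.
Synonymous differences: 0.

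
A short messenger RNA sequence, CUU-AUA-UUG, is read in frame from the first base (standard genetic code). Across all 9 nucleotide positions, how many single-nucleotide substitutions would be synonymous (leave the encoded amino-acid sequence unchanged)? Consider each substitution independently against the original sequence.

7

Codon 1 (CUU, Leu): 3 synonymous substitutions.
Codon 2 (AUA, Ile): 2 synonymous substitutions.
Codon 3 (UUG, Leu): 2 synonymous substitutions.
Total: 3 + 2 + 2 = 7.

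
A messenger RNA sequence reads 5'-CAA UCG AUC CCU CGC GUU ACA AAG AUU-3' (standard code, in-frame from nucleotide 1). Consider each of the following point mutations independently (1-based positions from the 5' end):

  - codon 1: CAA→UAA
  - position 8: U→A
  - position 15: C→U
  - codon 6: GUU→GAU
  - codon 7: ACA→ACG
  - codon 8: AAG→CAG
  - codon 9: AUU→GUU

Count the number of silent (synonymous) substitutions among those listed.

2

Codon 1: CAA (Gln) → UAA (Stop) — nonsense.
Codon 3: AUC (Ile) → AAC (Asn) — missense.
Codon 5: CGC (Arg) → CGU (Arg) — synonymous.
Codon 6: GUU (Val) → GAU (Asp) — missense.
Codon 7: ACA (Thr) → ACG (Thr) — synonymous.
Codon 8: AAG (Lys) → CAG (Gln) — missense.
Codon 9: AUU (Ile) → GUU (Val) — missense.
Synonymous: 2 of 7.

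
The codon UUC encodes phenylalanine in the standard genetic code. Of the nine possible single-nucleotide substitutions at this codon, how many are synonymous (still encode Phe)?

1

Position 1: none → 0 synonymous.
Position 2: none → 0 synonymous.
Position 3: UUU → 1 synonymous.
Total: 0 + 0 + 1 = 1.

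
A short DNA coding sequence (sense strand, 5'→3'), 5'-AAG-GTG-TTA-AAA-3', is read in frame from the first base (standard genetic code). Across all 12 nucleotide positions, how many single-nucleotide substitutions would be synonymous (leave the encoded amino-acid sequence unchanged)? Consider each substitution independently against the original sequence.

7

Codon 1 (AAG, Lys): 1 synonymous substitution.
Codon 2 (GTG, Val): 3 synonymous substitutions.
Codon 3 (TTA, Leu): 2 synonymous substitutions.
Codon 4 (AAA, Lys): 1 synonymous substitution.
Total: 1 + 3 + 2 + 1 = 7.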